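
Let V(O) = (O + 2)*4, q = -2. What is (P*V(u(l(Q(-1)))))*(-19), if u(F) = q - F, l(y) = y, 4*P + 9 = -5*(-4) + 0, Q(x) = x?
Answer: -209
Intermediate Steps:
P = 11/4 (P = -9/4 + (-5*(-4) + 0)/4 = -9/4 + (20 + 0)/4 = -9/4 + (¼)*20 = -9/4 + 5 = 11/4 ≈ 2.7500)
u(F) = -2 - F
V(O) = 8 + 4*O (V(O) = (2 + O)*4 = 8 + 4*O)
(P*V(u(l(Q(-1)))))*(-19) = (11*(8 + 4*(-2 - 1*(-1)))/4)*(-19) = (11*(8 + 4*(-2 + 1))/4)*(-19) = (11*(8 + 4*(-1))/4)*(-19) = (11*(8 - 4)/4)*(-19) = ((11/4)*4)*(-19) = 11*(-19) = -209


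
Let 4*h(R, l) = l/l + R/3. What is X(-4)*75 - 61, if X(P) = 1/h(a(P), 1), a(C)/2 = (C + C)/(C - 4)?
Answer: 119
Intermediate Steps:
a(C) = 4*C/(-4 + C) (a(C) = 2*((C + C)/(C - 4)) = 2*((2*C)/(-4 + C)) = 2*(2*C/(-4 + C)) = 4*C/(-4 + C))
h(R, l) = ¼ + R/12 (h(R, l) = (l/l + R/3)/4 = (1 + R*(⅓))/4 = (1 + R/3)/4 = ¼ + R/12)
X(P) = 1/(¼ + P/(3*(-4 + P))) (X(P) = 1/(¼ + (4*P/(-4 + P))/12) = 1/(¼ + P/(3*(-4 + P))))
X(-4)*75 - 61 = (12*(-4 - 4)/(-12 + 7*(-4)))*75 - 61 = (12*(-8)/(-12 - 28))*75 - 61 = (12*(-8)/(-40))*75 - 61 = (12*(-1/40)*(-8))*75 - 61 = (12/5)*75 - 61 = 180 - 61 = 119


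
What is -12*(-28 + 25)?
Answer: 36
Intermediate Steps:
-12*(-28 + 25) = -12*(-3) = 36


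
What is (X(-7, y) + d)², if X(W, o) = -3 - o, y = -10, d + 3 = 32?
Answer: 1296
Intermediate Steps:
d = 29 (d = -3 + 32 = 29)
(X(-7, y) + d)² = ((-3 - 1*(-10)) + 29)² = ((-3 + 10) + 29)² = (7 + 29)² = 36² = 1296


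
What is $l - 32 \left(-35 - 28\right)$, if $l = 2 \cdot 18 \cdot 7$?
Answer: $2268$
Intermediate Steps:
$l = 252$ ($l = 36 \cdot 7 = 252$)
$l - 32 \left(-35 - 28\right) = 252 - 32 \left(-35 - 28\right) = 252 - -2016 = 252 + 2016 = 2268$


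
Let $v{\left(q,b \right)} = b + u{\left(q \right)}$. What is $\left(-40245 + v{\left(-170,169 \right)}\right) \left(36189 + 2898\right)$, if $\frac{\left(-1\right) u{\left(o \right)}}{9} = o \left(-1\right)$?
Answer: $-1626253722$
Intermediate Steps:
$u{\left(o \right)} = 9 o$ ($u{\left(o \right)} = - 9 o \left(-1\right) = - 9 \left(- o\right) = 9 o$)
$v{\left(q,b \right)} = b + 9 q$
$\left(-40245 + v{\left(-170,169 \right)}\right) \left(36189 + 2898\right) = \left(-40245 + \left(169 + 9 \left(-170\right)\right)\right) \left(36189 + 2898\right) = \left(-40245 + \left(169 - 1530\right)\right) 39087 = \left(-40245 - 1361\right) 39087 = \left(-41606\right) 39087 = -1626253722$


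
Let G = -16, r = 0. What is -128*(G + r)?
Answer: 2048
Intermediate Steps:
-128*(G + r) = -128*(-16 + 0) = -128*(-16) = 2048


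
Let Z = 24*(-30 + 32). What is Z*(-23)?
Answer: -1104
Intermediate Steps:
Z = 48 (Z = 24*2 = 48)
Z*(-23) = 48*(-23) = -1104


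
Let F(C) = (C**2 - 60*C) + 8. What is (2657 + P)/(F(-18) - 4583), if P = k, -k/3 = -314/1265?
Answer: -3362047/4011315 ≈ -0.83814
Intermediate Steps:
F(C) = 8 + C**2 - 60*C
k = 942/1265 (k = -(-942)/1265 = -3*(-314/1265) = 942/1265 ≈ 0.74466)
P = 942/1265 ≈ 0.74466
(2657 + P)/(F(-18) - 4583) = (2657 + 942/1265)/((8 + (-18)**2 - 60*(-18)) - 4583) = 3362047/(1265*((8 + 324 + 1080) - 4583)) = 3362047/(1265*(1412 - 4583)) = (3362047/1265)/(-3171) = (3362047/1265)*(-1/3171) = -3362047/4011315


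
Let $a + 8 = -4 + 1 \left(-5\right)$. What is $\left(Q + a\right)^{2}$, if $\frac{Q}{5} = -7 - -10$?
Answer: $4$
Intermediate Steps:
$a = -17$ ($a = -8 + \left(-4 + 1 \left(-5\right)\right) = -8 - 9 = -17$)
$Q = 15$ ($Q = 5 \left(-7 - -10\right) = 5 \left(-7 + 10\right) = 5 \cdot 3 = 15$)
$\left(Q + a\right)^{2} = \left(15 - 17\right)^{2} = \left(-2\right)^{2} = 4$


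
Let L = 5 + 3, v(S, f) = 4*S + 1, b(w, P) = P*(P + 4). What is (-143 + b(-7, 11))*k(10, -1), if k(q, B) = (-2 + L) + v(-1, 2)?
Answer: 66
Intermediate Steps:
b(w, P) = P*(4 + P)
v(S, f) = 1 + 4*S
L = 8
k(q, B) = 3 (k(q, B) = (-2 + 8) + (1 + 4*(-1)) = 6 + (1 - 4) = 6 - 3 = 3)
(-143 + b(-7, 11))*k(10, -1) = (-143 + 11*(4 + 11))*3 = (-143 + 11*15)*3 = (-143 + 165)*3 = 22*3 = 66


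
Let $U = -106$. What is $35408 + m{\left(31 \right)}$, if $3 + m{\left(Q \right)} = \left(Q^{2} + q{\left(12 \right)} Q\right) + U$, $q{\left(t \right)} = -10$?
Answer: $35950$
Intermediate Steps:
$m{\left(Q \right)} = -109 + Q^{2} - 10 Q$ ($m{\left(Q \right)} = -3 - \left(106 - Q^{2} + 10 Q\right) = -109 + Q^{2} - 10 Q$)
$35408 + m{\left(31 \right)} = 35408 - \left(419 - 961\right) = 35408 - -542 = 35408 + 542 = 35950$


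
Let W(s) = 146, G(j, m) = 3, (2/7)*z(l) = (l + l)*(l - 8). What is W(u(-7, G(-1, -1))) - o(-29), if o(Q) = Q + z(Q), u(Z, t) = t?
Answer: -7336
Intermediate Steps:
z(l) = 7*l*(-8 + l) (z(l) = 7*((l + l)*(l - 8))/2 = 7*((2*l)*(-8 + l))/2 = 7*(2*l*(-8 + l))/2 = 7*l*(-8 + l))
o(Q) = Q + 7*Q*(-8 + Q)
W(u(-7, G(-1, -1))) - o(-29) = 146 - (-29)*(-55 + 7*(-29)) = 146 - (-29)*(-55 - 203) = 146 - (-29)*(-258) = 146 - 1*7482 = 146 - 7482 = -7336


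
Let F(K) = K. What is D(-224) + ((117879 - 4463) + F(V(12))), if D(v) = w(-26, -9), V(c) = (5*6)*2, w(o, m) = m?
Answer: 113467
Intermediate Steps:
V(c) = 60 (V(c) = 30*2 = 60)
D(v) = -9
D(-224) + ((117879 - 4463) + F(V(12))) = -9 + ((117879 - 4463) + 60) = -9 + (113416 + 60) = -9 + 113476 = 113467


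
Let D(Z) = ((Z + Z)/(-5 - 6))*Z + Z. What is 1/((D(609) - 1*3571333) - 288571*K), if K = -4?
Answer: -11/27322602 ≈ -4.0260e-7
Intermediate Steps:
D(Z) = Z - 2*Z²/11 (D(Z) = ((2*Z)/(-11))*Z + Z = ((2*Z)*(-1/11))*Z + Z = (-2*Z/11)*Z + Z = -2*Z²/11 + Z = Z - 2*Z²/11)
1/((D(609) - 1*3571333) - 288571*K) = 1/(((1/11)*609*(11 - 2*609) - 1*3571333) - 288571*(-4)) = 1/(((1/11)*609*(11 - 1218) - 3571333) + 1154284) = 1/(((1/11)*609*(-1207) - 3571333) + 1154284) = 1/((-735063/11 - 3571333) + 1154284) = 1/(-40019726/11 + 1154284) = 1/(-27322602/11) = -11/27322602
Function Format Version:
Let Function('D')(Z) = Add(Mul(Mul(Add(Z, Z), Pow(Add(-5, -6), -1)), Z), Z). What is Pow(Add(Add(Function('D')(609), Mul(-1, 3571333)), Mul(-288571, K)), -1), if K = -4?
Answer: Rational(-11, 27322602) ≈ -4.0260e-7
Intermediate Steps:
Function('D')(Z) = Add(Z, Mul(Rational(-2, 11), Pow(Z, 2))) (Function('D')(Z) = Add(Mul(Mul(Mul(2, Z), Pow(-11, -1)), Z), Z) = Add(Mul(Mul(Mul(2, Z), Rational(-1, 11)), Z), Z) = Add(Mul(Mul(Rational(-2, 11), Z), Z), Z) = Add(Mul(Rational(-2, 11), Pow(Z, 2)), Z) = Add(Z, Mul(Rational(-2, 11), Pow(Z, 2))))
Pow(Add(Add(Function('D')(609), Mul(-1, 3571333)), Mul(-288571, K)), -1) = Pow(Add(Add(Mul(Rational(1, 11), 609, Add(11, Mul(-2, 609))), Mul(-1, 3571333)), Mul(-288571, -4)), -1) = Pow(Add(Add(Mul(Rational(1, 11), 609, Add(11, -1218)), -3571333), 1154284), -1) = Pow(Add(Add(Mul(Rational(1, 11), 609, -1207), -3571333), 1154284), -1) = Pow(Add(Add(Rational(-735063, 11), -3571333), 1154284), -1) = Pow(Add(Rational(-40019726, 11), 1154284), -1) = Pow(Rational(-27322602, 11), -1) = Rational(-11, 27322602)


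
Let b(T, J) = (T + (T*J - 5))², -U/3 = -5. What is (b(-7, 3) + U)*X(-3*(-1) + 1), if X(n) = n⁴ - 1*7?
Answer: 274896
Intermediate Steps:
U = 15 (U = -3*(-5) = 15)
X(n) = -7 + n⁴ (X(n) = n⁴ - 7 = -7 + n⁴)
b(T, J) = (-5 + T + J*T)² (b(T, J) = (T + (J*T - 5))² = (T + (-5 + J*T))² = (-5 + T + J*T)²)
(b(-7, 3) + U)*X(-3*(-1) + 1) = ((-5 - 7 + 3*(-7))² + 15)*(-7 + (-3*(-1) + 1)⁴) = ((-5 - 7 - 21)² + 15)*(-7 + (3 + 1)⁴) = ((-33)² + 15)*(-7 + 4⁴) = (1089 + 15)*(-7 + 256) = 1104*249 = 274896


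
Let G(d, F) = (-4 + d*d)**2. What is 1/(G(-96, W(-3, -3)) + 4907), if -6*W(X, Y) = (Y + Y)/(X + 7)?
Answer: 1/84865851 ≈ 1.1783e-8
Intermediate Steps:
W(X, Y) = -Y/(3*(7 + X)) (W(X, Y) = -(Y + Y)/(6*(X + 7)) = -2*Y/(6*(7 + X)) = -Y/(3*(7 + X)))
G(d, F) = (-4 + d**2)**2
1/(G(-96, W(-3, -3)) + 4907) = 1/((-4 + (-96)**2)**2 + 4907) = 1/((-4 + 9216)**2 + 4907) = 1/(9212**2 + 4907) = 1/(84860944 + 4907) = 1/84865851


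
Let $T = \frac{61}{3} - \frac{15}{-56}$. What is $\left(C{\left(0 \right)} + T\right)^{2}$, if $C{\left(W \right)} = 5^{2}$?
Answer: $\frac{58690921}{28224} \approx 2079.5$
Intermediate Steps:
$T = \frac{3461}{168}$ ($T = 61 \cdot \frac{1}{3} - - \frac{15}{56} = \frac{61}{3} + \frac{15}{56} = \frac{3461}{168} \approx 20.601$)
$C{\left(W \right)} = 25$
$\left(C{\left(0 \right)} + T\right)^{2} = \left(25 + \frac{3461}{168}\right)^{2} = \left(\frac{7661}{168}\right)^{2} = \frac{58690921}{28224}$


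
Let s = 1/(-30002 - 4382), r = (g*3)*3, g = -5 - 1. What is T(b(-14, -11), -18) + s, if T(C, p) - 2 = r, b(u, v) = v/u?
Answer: -1787969/34384 ≈ -52.000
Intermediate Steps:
g = -6
r = -54 (r = -6*3*3 = -18*3 = -54)
T(C, p) = -52 (T(C, p) = 2 - 54 = -52)
s = -1/34384 (s = 1/(-34384) = -1/34384 ≈ -2.9083e-5)
T(b(-14, -11), -18) + s = -52 - 1/34384 = -1787969/34384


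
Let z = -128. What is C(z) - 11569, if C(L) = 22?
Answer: -11547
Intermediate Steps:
C(z) - 11569 = 22 - 11569 = -11547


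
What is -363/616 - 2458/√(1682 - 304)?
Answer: -33/56 - 1229*√1378/689 ≈ -66.804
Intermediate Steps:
-363/616 - 2458/√(1682 - 304) = -363*1/616 - 2458*√1378/1378 = -33/56 - 1229*√1378/689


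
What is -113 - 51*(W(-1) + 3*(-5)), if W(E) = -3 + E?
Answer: 856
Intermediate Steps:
-113 - 51*(W(-1) + 3*(-5)) = -113 - 51*((-3 - 1) + 3*(-5)) = -113 - 51*(-4 - 15) = -113 - 51*(-19) = -113 + 969 = 856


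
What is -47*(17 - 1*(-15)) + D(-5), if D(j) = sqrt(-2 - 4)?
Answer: -1504 + I*sqrt(6) ≈ -1504.0 + 2.4495*I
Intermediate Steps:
D(j) = I*sqrt(6) (D(j) = sqrt(-6) = I*sqrt(6))
-47*(17 - 1*(-15)) + D(-5) = -47*(17 - 1*(-15)) + I*sqrt(6) = -47*(17 + 15) + I*sqrt(6) = -47*32 + I*sqrt(6) = -1504 + I*sqrt(6)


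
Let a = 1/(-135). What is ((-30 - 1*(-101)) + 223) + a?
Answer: 39689/135 ≈ 293.99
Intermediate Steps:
a = -1/135 ≈ -0.0074074
((-30 - 1*(-101)) + 223) + a = ((-30 - 1*(-101)) + 223) - 1/135 = ((-30 + 101) + 223) - 1/135 = (71 + 223) - 1/135 = 294 - 1/135 = 39689/135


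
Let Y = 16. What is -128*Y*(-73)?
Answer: 149504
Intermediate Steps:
-128*Y*(-73) = -128*16*(-73) = -2048*(-73) = 149504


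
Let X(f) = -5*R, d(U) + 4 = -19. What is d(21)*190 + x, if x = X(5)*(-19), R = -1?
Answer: -4465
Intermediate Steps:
d(U) = -23 (d(U) = -4 - 19 = -23)
X(f) = 5 (X(f) = -5*(-1) = 5)
x = -95 (x = 5*(-19) = -95)
d(21)*190 + x = -23*190 - 95 = -4370 - 95 = -4465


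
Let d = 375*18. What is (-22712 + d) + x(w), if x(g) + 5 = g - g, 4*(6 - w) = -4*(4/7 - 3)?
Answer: -15967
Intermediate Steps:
d = 6750
w = 25/7 (w = 6 - (-1)*(4/7 - 3) = 6 - (-1)*(-17)/7 = 6 - 1/4*68/7 = 6 - 17/7 = 25/7 ≈ 3.5714)
x(g) = -5 (x(g) = -5 + (g - g) = -5 + 0 = -5)
(-22712 + d) + x(w) = (-22712 + 6750) - 5 = -15962 - 5 = -15967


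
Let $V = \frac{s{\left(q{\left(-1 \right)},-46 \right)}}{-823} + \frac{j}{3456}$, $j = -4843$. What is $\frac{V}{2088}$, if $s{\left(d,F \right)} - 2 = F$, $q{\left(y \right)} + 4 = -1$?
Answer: $- \frac{3833725}{5938873344} \approx -0.00064553$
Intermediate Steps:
$q{\left(y \right)} = -5$ ($q{\left(y \right)} = -4 - 1 = -5$)
$s{\left(d,F \right)} = 2 + F$
$V = - \frac{3833725}{2844288}$ ($V = \frac{2 - 46}{-823} - \frac{4843}{3456} = \left(-44\right) \left(- \frac{1}{823}\right) - \frac{4843}{3456} = \frac{44}{823} - \frac{4843}{3456} = - \frac{3833725}{2844288} \approx -1.3479$)
$\frac{V}{2088} = - \frac{3833725}{2844288 \cdot 2088} = \left(- \frac{3833725}{2844288}\right) \frac{1}{2088} = - \frac{3833725}{5938873344}$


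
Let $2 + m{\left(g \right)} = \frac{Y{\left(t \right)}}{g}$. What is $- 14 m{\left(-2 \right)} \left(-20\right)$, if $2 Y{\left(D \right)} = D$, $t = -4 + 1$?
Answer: $-350$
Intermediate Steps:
$t = -3$
$Y{\left(D \right)} = \frac{D}{2}$
$m{\left(g \right)} = -2 - \frac{3}{2 g}$ ($m{\left(g \right)} = -2 + \frac{\frac{1}{2} \left(-3\right)}{g} = -2 - \frac{3}{2 g}$)
$- 14 m{\left(-2 \right)} \left(-20\right) = - 14 \left(-2 - \frac{3}{2 \left(-2\right)}\right) \left(-20\right) = - 14 \left(-2 - - \frac{3}{4}\right) \left(-20\right) = - 14 \left(-2 + \frac{3}{4}\right) \left(-20\right) = \left(-14\right) \left(- \frac{5}{4}\right) \left(-20\right) = \frac{35}{2} \left(-20\right) = -350$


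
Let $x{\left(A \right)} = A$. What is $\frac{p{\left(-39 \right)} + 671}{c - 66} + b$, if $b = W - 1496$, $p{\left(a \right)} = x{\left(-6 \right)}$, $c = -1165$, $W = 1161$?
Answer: $- \frac{413050}{1231} \approx -335.54$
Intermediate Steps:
$p{\left(a \right)} = -6$
$b = -335$ ($b = 1161 - 1496 = -335$)
$\frac{p{\left(-39 \right)} + 671}{c - 66} + b = \frac{-6 + 671}{-1165 - 66} - 335 = \frac{665}{-1231} - 335 = 665 \left(- \frac{1}{1231}\right) - 335 = - \frac{665}{1231} - 335 = - \frac{413050}{1231}$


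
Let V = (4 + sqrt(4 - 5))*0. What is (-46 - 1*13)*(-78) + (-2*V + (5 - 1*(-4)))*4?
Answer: 4638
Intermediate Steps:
V = 0 (V = (4 + sqrt(-1))*0 = (4 + I)*0 = 0)
(-46 - 1*13)*(-78) + (-2*V + (5 - 1*(-4)))*4 = (-46 - 1*13)*(-78) + (-2*0 + (5 - 1*(-4)))*4 = (-46 - 13)*(-78) + (0 + (5 + 4))*4 = -59*(-78) + (0 + 9)*4 = 4602 + 9*4 = 4602 + 36 = 4638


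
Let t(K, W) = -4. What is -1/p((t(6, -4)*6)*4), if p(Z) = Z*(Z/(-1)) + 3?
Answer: 1/9213 ≈ 0.00010854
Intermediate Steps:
p(Z) = 3 - Z**2 (p(Z) = Z*(Z*(-1)) + 3 = Z*(-Z) + 3 = -Z**2 + 3 = 3 - Z**2)
-1/p((t(6, -4)*6)*4) = -1/(3 - (-4*6*4)**2) = -1/(3 - (-24*4)**2) = -1/(3 - 1*(-96)**2) = -1/(3 - 1*9216) = -1/(3 - 9216) = -1/(-9213) = -1*(-1/9213) = 1/9213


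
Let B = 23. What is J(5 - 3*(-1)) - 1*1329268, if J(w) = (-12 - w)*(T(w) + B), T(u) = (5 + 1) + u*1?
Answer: -1330008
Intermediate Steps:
T(u) = 6 + u
J(w) = (-12 - w)*(29 + w) (J(w) = (-12 - w)*((6 + w) + 23) = (-12 - w)*(29 + w))
J(5 - 3*(-1)) - 1*1329268 = (-348 - (5 - 3*(-1))² - 41*(5 - 3*(-1))) - 1*1329268 = (-348 - (5 + 3)² - 41*(5 + 3)) - 1329268 = (-348 - 1*8² - 41*8) - 1329268 = (-348 - 1*64 - 328) - 1329268 = (-348 - 64 - 328) - 1329268 = -740 - 1329268 = -1330008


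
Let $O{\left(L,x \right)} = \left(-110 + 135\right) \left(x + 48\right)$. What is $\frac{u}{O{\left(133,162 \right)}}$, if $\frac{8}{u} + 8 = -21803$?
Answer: $- \frac{4}{57253875} \approx -6.9864 \cdot 10^{-8}$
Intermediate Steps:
$u = - \frac{8}{21811}$ ($u = \frac{8}{-8 - 21803} = \frac{8}{-21811} = 8 \left(- \frac{1}{21811}\right) = - \frac{8}{21811} \approx -0.00036679$)
$O{\left(L,x \right)} = 1200 + 25 x$ ($O{\left(L,x \right)} = 25 \left(48 + x\right) = 1200 + 25 x$)
$\frac{u}{O{\left(133,162 \right)}} = - \frac{8}{21811 \left(1200 + 25 \cdot 162\right)} = - \frac{8}{21811 \left(1200 + 4050\right)} = - \frac{8}{21811 \cdot 5250} = \left(- \frac{8}{21811}\right) \frac{1}{5250} = - \frac{4}{57253875}$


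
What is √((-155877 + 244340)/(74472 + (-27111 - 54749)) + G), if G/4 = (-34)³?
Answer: I*√2145475700537/3694 ≈ 396.52*I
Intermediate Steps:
G = -157216 (G = 4*(-34)³ = 4*(-39304) = -157216)
√((-155877 + 244340)/(74472 + (-27111 - 54749)) + G) = √((-155877 + 244340)/(74472 + (-27111 - 54749)) - 157216) = √(88463/(74472 - 81860) - 157216) = √(88463/(-7388) - 157216) = √(88463*(-1/7388) - 157216) = √(-88463/7388 - 157216) = √(-1161600271/7388) = I*√2145475700537/3694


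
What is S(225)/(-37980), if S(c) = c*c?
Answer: -1125/844 ≈ -1.3329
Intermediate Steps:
S(c) = c²
S(225)/(-37980) = 225²/(-37980) = 50625*(-1/37980) = -1125/844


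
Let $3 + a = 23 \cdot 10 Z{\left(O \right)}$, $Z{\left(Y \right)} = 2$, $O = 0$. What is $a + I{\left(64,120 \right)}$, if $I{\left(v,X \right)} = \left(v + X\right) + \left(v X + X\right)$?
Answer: $8441$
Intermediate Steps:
$I{\left(v,X \right)} = v + 2 X + X v$ ($I{\left(v,X \right)} = \left(X + v\right) + \left(X v + X\right) = \left(X + v\right) + \left(X + X v\right) = v + 2 X + X v$)
$a = 457$ ($a = -3 + 23 \cdot 10 \cdot 2 = -3 + 230 \cdot 2 = -3 + 460 = 457$)
$a + I{\left(64,120 \right)} = 457 + \left(64 + 2 \cdot 120 + 120 \cdot 64\right) = 457 + \left(64 + 240 + 7680\right) = 457 + 7984 = 8441$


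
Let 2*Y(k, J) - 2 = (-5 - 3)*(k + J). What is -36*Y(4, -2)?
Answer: 252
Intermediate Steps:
Y(k, J) = 1 - 4*J - 4*k (Y(k, J) = 1 + ((-5 - 3)*(k + J))/2 = 1 + (-8*(J + k))/2 = 1 + (-8*J - 8*k)/2 = 1 + (-4*J - 4*k) = 1 - 4*J - 4*k)
-36*Y(4, -2) = -36*(1 - 4*(-2) - 4*4) = -36*(1 + 8 - 16) = -36*(-7) = 252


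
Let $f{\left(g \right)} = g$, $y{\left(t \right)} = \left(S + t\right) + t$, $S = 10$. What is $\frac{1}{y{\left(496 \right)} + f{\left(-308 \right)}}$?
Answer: $\frac{1}{694} \approx 0.0014409$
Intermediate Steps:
$y{\left(t \right)} = 10 + 2 t$ ($y{\left(t \right)} = \left(10 + t\right) + t = 10 + 2 t$)
$\frac{1}{y{\left(496 \right)} + f{\left(-308 \right)}} = \frac{1}{\left(10 + 2 \cdot 496\right) - 308} = \frac{1}{\left(10 + 992\right) - 308} = \frac{1}{1002 - 308} = \frac{1}{694}$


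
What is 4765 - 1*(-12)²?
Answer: 4621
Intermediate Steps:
4765 - 1*(-12)² = 4765 - 1*144 = 4765 - 144 = 4621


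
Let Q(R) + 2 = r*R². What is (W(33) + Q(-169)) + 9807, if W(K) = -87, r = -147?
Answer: -4188749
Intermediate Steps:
Q(R) = -2 - 147*R²
(W(33) + Q(-169)) + 9807 = (-87 + (-2 - 147*(-169)²)) + 9807 = (-87 + (-2 - 147*28561)) + 9807 = (-87 + (-2 - 4198467)) + 9807 = (-87 - 4198469) + 9807 = -4198556 + 9807 = -4188749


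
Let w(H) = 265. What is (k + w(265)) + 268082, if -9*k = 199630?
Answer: 2215493/9 ≈ 2.4617e+5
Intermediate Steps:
k = -199630/9 (k = -1/9*199630 = -199630/9 ≈ -22181.)
(k + w(265)) + 268082 = (-199630/9 + 265) + 268082 = -197245/9 + 268082 = 2215493/9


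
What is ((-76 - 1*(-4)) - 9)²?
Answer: 6561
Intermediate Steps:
((-76 - 1*(-4)) - 9)² = ((-76 + 4) - 9)² = (-72 - 9)² = (-81)² = 6561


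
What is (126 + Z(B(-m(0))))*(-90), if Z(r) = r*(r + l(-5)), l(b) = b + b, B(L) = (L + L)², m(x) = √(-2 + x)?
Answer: -24300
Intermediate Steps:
B(L) = 4*L² (B(L) = (2*L)² = 4*L²)
l(b) = 2*b
Z(r) = r*(-10 + r) (Z(r) = r*(r + 2*(-5)) = r*(r - 10) = r*(-10 + r))
(126 + Z(B(-m(0))))*(-90) = (126 + (4*(-√(-2 + 0))²)*(-10 + 4*(-√(-2 + 0))²))*(-90) = (126 + (4*(-√(-2))²)*(-10 + 4*(-√(-2))²))*(-90) = (126 + (4*(-I*√2)²)*(-10 + 4*(-I*√2)²))*(-90) = (126 + (4*(-2))*(-10 + 4*(-2)))*(-90) = (126 - 8*(-10 - 8))*(-90) = (126 - 8*(-18))*(-90) = (126 + 144)*(-90) = 270*(-90) = -24300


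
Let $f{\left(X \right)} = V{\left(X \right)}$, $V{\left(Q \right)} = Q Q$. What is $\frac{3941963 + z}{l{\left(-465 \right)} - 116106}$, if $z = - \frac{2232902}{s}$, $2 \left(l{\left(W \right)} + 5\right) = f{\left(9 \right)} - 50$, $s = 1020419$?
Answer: $- \frac{8044903419190}{236932108029} \approx -33.954$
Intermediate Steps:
$V{\left(Q \right)} = Q^{2}$
$f{\left(X \right)} = X^{2}$
$l{\left(W \right)} = \frac{21}{2}$ ($l{\left(W \right)} = -5 + \frac{9^{2} - 50}{2} = -5 + \frac{81 - 50}{2} = -5 + \frac{1}{2} \cdot 31 = -5 + \frac{31}{2} = \frac{21}{2}$)
$z = - \frac{2232902}{1020419} \approx -2.1882$
$\frac{3941963 + z}{l{\left(-465 \right)} - 116106} = \frac{3941963 - \frac{2232902}{1020419}}{\frac{21}{2} - 116106} = \frac{4022451709595}{1020419 \left(- \frac{232191}{2}\right)} = \frac{4022451709595}{1020419} \left(- \frac{2}{232191}\right) = - \frac{8044903419190}{236932108029}$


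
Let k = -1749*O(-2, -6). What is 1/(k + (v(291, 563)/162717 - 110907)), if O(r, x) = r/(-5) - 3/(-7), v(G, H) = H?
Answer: -5695095/639879050417 ≈ -8.9003e-6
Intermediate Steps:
O(r, x) = 3/7 - r/5 (O(r, x) = r*(-1/5) - 3*(-1/7) = -r/5 + 3/7 = 3/7 - r/5)
k = -50721/35 (k = -1749*(3/7 - 1/5*(-2)) = -1749*(3/7 + 2/5) = -1749*29/35 = -50721/35 ≈ -1449.2)
1/(k + (v(291, 563)/162717 - 110907)) = 1/(-50721/35 + (563/162717 - 110907)) = 1/(-50721/35 - 18046453756/162717) = 1/(-639879050417/5695095) = -5695095/639879050417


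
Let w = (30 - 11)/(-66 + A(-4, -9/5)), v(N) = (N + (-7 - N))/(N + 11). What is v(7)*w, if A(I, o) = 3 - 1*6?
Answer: 133/1242 ≈ 0.10709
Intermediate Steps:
v(N) = -7/(11 + N)
A(I, o) = -3 (A(I, o) = 3 - 6 = -3)
w = -19/69 (w = (30 - 11)/(-66 - 3) = 19/(-69) = 19*(-1/69) = -19/69 ≈ -0.27536)
v(7)*w = -7/(11 + 7)*(-19/69) = -7/18*(-19/69) = 133/1242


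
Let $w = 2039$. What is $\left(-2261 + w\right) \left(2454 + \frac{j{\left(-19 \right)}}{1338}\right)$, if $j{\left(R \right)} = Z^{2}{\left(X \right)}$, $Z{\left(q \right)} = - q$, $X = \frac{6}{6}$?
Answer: $- \frac{121487761}{223} \approx -5.4479 \cdot 10^{5}$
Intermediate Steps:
$X = 1$ ($X = 6 \cdot \frac{1}{6} = 1$)
$j{\left(R \right)} = 1$ ($j{\left(R \right)} = \left(\left(-1\right) 1\right)^{2} = \left(-1\right)^{2} = 1$)
$\left(-2261 + w\right) \left(2454 + \frac{j{\left(-19 \right)}}{1338}\right) = \left(-2261 + 2039\right) \left(2454 + 1 \cdot \frac{1}{1338}\right) = - 222 \left(2454 + 1 \cdot \frac{1}{1338}\right) = - 222 \left(2454 + \frac{1}{1338}\right) = \left(-222\right) \frac{3283453}{1338} = - \frac{121487761}{223}$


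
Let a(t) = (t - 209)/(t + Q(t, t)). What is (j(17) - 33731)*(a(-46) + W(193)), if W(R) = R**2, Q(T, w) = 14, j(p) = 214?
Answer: -39959738291/32 ≈ -1.2487e+9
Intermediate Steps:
a(t) = (-209 + t)/(14 + t) (a(t) = (t - 209)/(t + 14) = (-209 + t)/(14 + t))
(j(17) - 33731)*(a(-46) + W(193)) = (214 - 33731)*((-209 - 46)/(14 - 46) + 193**2) = -33517*(-255/(-32) + 37249) = -33517*(-1/32*(-255) + 37249) = -33517*(255/32 + 37249) = -33517*1192223/32 = -39959738291/32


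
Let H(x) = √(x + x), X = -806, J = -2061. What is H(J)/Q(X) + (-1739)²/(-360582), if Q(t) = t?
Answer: -3024121/360582 - 3*I*√458/806 ≈ -8.3868 - 0.079656*I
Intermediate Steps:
H(x) = √2*√x (H(x) = √(2*x) = √2*√x)
H(J)/Q(X) + (-1739)²/(-360582) = (√2*√(-2061))/(-806) + (-1739)²/(-360582) = (√2*(3*I*√229))*(-1/806) + 3024121*(-1/360582) = (3*I*√458)*(-1/806) - 3024121/360582 = -3*I*√458/806 - 3024121/360582 = -3024121/360582 - 3*I*√458/806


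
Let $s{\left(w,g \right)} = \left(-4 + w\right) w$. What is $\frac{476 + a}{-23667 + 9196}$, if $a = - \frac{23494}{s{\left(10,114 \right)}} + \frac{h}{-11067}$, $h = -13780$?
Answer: $- \frac{3160679}{533835190} \approx -0.0059207$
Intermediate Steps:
$s{\left(w,g \right)} = w \left(-4 + w\right)$
$a = - \frac{14398961}{36890}$ ($a = - \frac{23494}{10 \left(-4 + 10\right)} - \frac{13780}{-11067} = - \frac{23494}{10 \cdot 6} - - \frac{13780}{11067} = - \frac{23494}{60} + \frac{13780}{11067} = \left(-23494\right) \frac{1}{60} + \frac{13780}{11067} = - \frac{11747}{30} + \frac{13780}{11067} = - \frac{14398961}{36890} \approx -390.32$)
$\frac{476 + a}{-23667 + 9196} = \frac{476 - \frac{14398961}{36890}}{-23667 + 9196} = \frac{3160679}{36890 \left(-14471\right)} = \frac{3160679}{36890} \left(- \frac{1}{14471}\right) = - \frac{3160679}{533835190}$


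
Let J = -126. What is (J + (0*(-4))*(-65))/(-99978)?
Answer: 21/16663 ≈ 0.0012603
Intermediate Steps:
(J + (0*(-4))*(-65))/(-99978) = (-126 + (0*(-4))*(-65))/(-99978) = (-126 + 0*(-65))*(-1/99978) = (-126 + 0)*(-1/99978) = -126*(-1/99978) = 21/16663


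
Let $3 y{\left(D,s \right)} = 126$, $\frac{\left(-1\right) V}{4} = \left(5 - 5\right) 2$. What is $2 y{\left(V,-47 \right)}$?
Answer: $84$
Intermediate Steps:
$V = 0$ ($V = - 4 \left(5 - 5\right) 2 = - 4 \cdot 0 \cdot 2 = \left(-4\right) 0 = 0$)
$y{\left(D,s \right)} = 42$ ($y{\left(D,s \right)} = \frac{1}{3} \cdot 126 = 42$)
$2 y{\left(V,-47 \right)} = 2 \cdot 42 = 84$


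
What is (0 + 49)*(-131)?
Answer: -6419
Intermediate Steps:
(0 + 49)*(-131) = 49*(-131) = -6419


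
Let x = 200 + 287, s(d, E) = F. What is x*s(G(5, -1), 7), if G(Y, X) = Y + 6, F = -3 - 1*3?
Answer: -2922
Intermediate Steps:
F = -6 (F = -3 - 3 = -6)
G(Y, X) = 6 + Y
s(d, E) = -6
x = 487
x*s(G(5, -1), 7) = 487*(-6) = -2922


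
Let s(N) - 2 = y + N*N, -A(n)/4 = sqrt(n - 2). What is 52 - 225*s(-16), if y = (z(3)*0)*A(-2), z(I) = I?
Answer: -57998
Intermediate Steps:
A(n) = -4*sqrt(-2 + n) (A(n) = -4*sqrt(n - 2) = -4*sqrt(-2 + n))
y = 0 (y = (3*0)*(-4*sqrt(-2 - 2)) = 0*(-8*I) = 0)
s(N) = 2 + N**2 (s(N) = 2 + (0 + N*N) = 2 + (0 + N**2) = 2 + N**2)
52 - 225*s(-16) = 52 - 225*(2 + (-16)**2) = 52 - 225*(2 + 256) = 52 - 225*258 = 52 - 58050 = -57998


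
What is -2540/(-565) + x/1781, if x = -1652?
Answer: 718072/201253 ≈ 3.5680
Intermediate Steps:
-2540/(-565) + x/1781 = -2540/(-565) - 1652/1781 = -2540*(-1/565) - 1652*1/1781 = 508/113 - 1652/1781 = 718072/201253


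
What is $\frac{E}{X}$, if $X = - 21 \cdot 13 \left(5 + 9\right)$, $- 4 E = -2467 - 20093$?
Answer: $- \frac{940}{637} \approx -1.4757$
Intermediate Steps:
$E = 5640$ ($E = - \frac{-2467 - 20093}{4} = \left(- \frac{1}{4}\right) \left(-22560\right) = 5640$)
$X = -3822$ ($X = - 21 \cdot 13 \cdot 14 = \left(-21\right) 182 = -3822$)
$\frac{E}{X} = \frac{5640}{-3822} = 5640 \left(- \frac{1}{3822}\right) = - \frac{940}{637}$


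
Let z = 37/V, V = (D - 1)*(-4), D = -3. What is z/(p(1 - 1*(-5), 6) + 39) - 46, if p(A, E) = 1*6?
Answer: -33083/720 ≈ -45.949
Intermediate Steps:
p(A, E) = 6
V = 16 (V = (-3 - 1)*(-4) = -4*(-4) = 16)
z = 37/16 ≈ 2.3125
z/(p(1 - 1*(-5), 6) + 39) - 46 = 37/(16*(6 + 39)) - 46 = (37/16)/45 - 46 = (37/16)*(1/45) - 46 = 37/720 - 46 = -33083/720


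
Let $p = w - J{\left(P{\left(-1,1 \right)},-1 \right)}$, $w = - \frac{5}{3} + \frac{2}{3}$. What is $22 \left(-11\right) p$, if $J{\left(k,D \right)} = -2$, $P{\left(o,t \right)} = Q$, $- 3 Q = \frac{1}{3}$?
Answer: $-242$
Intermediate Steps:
$Q = - \frac{1}{9}$ ($Q = - \frac{1}{3 \cdot 3} = \left(- \frac{1}{3}\right) \frac{1}{3} = - \frac{1}{9} \approx -0.11111$)
$P{\left(o,t \right)} = - \frac{1}{9}$
$w = -1$ ($w = \left(-5\right) \frac{1}{3} + 2 \cdot \frac{1}{3} = - \frac{5}{3} + \frac{2}{3} = -1$)
$p = 1$ ($p = -1 - -2 = -1 + 2 = 1$)
$22 \left(-11\right) p = 22 \left(-11\right) 1 = \left(-242\right) 1 = -242$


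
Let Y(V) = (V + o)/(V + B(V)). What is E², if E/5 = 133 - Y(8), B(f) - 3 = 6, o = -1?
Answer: 127012900/289 ≈ 4.3949e+5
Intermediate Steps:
B(f) = 9 (B(f) = 3 + 6 = 9)
Y(V) = (-1 + V)/(9 + V) (Y(V) = (V - 1)/(V + 9) = (-1 + V)/(9 + V))
E = 11270/17 (E = 5*(133 - (-1 + 8)/(9 + 8)) = 5*(133 - 7/17) = 5*(2254/17) = 11270/17 ≈ 662.94)
E² = (11270/17)² = 127012900/289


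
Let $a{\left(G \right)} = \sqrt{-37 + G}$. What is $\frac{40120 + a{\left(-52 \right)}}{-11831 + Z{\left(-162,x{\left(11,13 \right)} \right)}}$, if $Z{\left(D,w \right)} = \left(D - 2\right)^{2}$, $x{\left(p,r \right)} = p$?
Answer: $\frac{8024}{3013} + \frac{i \sqrt{89}}{15065} \approx 2.6631 + 0.00062622 i$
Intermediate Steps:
$Z{\left(D,w \right)} = \left(-2 + D\right)^{2}$
$\frac{40120 + a{\left(-52 \right)}}{-11831 + Z{\left(-162,x{\left(11,13 \right)} \right)}} = \frac{40120 + \sqrt{-37 - 52}}{-11831 + \left(-2 - 162\right)^{2}} = \frac{40120 + \sqrt{-89}}{-11831 + \left(-164\right)^{2}} = \frac{40120 + i \sqrt{89}}{-11831 + 26896} = \frac{40120 + i \sqrt{89}}{15065} = \left(40120 + i \sqrt{89}\right) \frac{1}{15065} = \frac{8024}{3013} + \frac{i \sqrt{89}}{15065}$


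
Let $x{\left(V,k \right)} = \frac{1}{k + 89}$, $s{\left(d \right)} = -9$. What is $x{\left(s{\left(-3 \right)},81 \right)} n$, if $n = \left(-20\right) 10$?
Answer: $- \frac{20}{17} \approx -1.1765$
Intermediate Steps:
$n = -200$
$x{\left(V,k \right)} = \frac{1}{89 + k}$
$x{\left(s{\left(-3 \right)},81 \right)} n = \frac{1}{89 + 81} \left(-200\right) = \frac{1}{170} \left(-200\right) = - \frac{20}{17}$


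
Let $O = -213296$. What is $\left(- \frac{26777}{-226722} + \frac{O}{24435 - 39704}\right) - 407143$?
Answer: $- \frac{1409406286977449}{3461818218} \approx -4.0713 \cdot 10^{5}$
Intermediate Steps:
$\left(- \frac{26777}{-226722} + \frac{O}{24435 - 39704}\right) - 407143 = \left(- \frac{26777}{-226722} - \frac{213296}{24435 - 39704}\right) - 407143 = \left(\left(-26777\right) \left(- \frac{1}{226722}\right) - \frac{213296}{24435 - 39704}\right) - 407143 = \left(\frac{26777}{226722} - \frac{213296}{-15269}\right) - 407143 = \left(\frac{26777}{226722} - - \frac{213296}{15269}\right) - 407143 = \left(\frac{26777}{226722} + \frac{213296}{15269}\right) - 407143 = \frac{48767753725}{3461818218} - 407143 = - \frac{1409406286977449}{3461818218}$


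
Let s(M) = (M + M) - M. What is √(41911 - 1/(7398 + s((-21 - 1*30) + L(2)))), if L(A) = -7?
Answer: √564495066065/3670 ≈ 204.72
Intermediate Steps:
s(M) = M (s(M) = 2*M - M = M)
√(41911 - 1/(7398 + s((-21 - 1*30) + L(2)))) = √(41911 - 1/(7398 + ((-21 - 1*30) - 7))) = √(41911 - 1/(7398 + ((-21 - 30) - 7))) = √(41911 - 1/(7398 + (-51 - 7))) = √(41911 - 1/(7398 - 58)) = √(41911 - 1/7340) = √(307626739/7340) = √564495066065/3670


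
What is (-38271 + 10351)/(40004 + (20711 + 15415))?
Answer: -2792/7613 ≈ -0.36674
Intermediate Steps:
(-38271 + 10351)/(40004 + (20711 + 15415)) = -27920/(40004 + 36126) = -27920/76130 = -27920*1/76130 = -2792/7613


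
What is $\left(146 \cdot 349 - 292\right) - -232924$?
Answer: $283586$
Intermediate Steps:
$\left(146 \cdot 349 - 292\right) - -232924 = \left(50954 - 292\right) + 232924 = 50662 + 232924 = 283586$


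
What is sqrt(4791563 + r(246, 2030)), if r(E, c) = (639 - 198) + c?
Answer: sqrt(4794034) ≈ 2189.5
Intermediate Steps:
r(E, c) = 441 + c
sqrt(4791563 + r(246, 2030)) = sqrt(4791563 + (441 + 2030)) = sqrt(4791563 + 2471) = sqrt(4794034)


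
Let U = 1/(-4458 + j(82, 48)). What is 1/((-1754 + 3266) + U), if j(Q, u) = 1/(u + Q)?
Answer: 579539/876262838 ≈ 0.00066138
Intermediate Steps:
j(Q, u) = 1/(Q + u)
U = -130/579539 (U = 1/(-4458 + 1/(82 + 48)) = 1/(-4458 + 1/130) = 1/(-579539/130) = -130/579539 ≈ -0.00022432)
1/((-1754 + 3266) + U) = 1/((-1754 + 3266) - 130/579539) = 1/(1512 - 130/579539) = 1/(876262838/579539) = 579539/876262838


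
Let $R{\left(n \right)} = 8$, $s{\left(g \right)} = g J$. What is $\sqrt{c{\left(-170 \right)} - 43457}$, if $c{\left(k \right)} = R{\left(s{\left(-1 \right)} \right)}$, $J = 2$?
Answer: $i \sqrt{43449} \approx 208.44 i$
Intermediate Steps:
$s{\left(g \right)} = 2 g$ ($s{\left(g \right)} = g 2 = 2 g$)
$c{\left(k \right)} = 8$
$\sqrt{c{\left(-170 \right)} - 43457} = \sqrt{8 - 43457} = \sqrt{-43449} = i \sqrt{43449}$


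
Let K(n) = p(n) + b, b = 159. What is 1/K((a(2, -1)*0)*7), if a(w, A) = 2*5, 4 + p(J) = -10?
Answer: 1/145 ≈ 0.0068966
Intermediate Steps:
p(J) = -14 (p(J) = -4 - 10 = -14)
a(w, A) = 10
K(n) = 145 (K(n) = -14 + 159 = 145)
1/K((a(2, -1)*0)*7) = 1/145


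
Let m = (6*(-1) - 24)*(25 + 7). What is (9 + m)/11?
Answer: -951/11 ≈ -86.455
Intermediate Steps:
m = -960 (m = (-6 - 24)*32 = -30*32 = -960)
(9 + m)/11 = (9 - 960)/11 = -951*1/11 = -951/11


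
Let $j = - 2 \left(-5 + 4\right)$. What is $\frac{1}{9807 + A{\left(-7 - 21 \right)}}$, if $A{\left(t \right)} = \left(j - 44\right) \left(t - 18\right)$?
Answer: $\frac{1}{11739} \approx 8.5186 \cdot 10^{-5}$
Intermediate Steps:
$j = 2$ ($j = \left(-2\right) \left(-1\right) = 2$)
$A{\left(t \right)} = 756 - 42 t$ ($A{\left(t \right)} = \left(2 - 44\right) \left(t - 18\right) = - 42 \left(-18 + t\right) = 756 - 42 t$)
$\frac{1}{9807 + A{\left(-7 - 21 \right)}} = \frac{1}{9807 - \left(-756 + 42 \left(-7 - 21\right)\right)} = \frac{1}{9807 + \left(756 - -1176\right)} = \frac{1}{9807 + \left(756 + 1176\right)} = \frac{1}{9807 + 1932} = \frac{1}{11739}$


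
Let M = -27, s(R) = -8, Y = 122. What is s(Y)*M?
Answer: 216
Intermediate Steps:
s(Y)*M = -8*(-27) = 216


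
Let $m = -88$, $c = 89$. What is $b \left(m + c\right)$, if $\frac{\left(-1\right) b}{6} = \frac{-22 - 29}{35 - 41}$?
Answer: $-51$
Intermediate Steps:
$b = -51$ ($b = - 6 \frac{-22 - 29}{35 - 41} = - 6 \left(- \frac{51}{-6}\right) = - 6 \left(\left(-51\right) \left(- \frac{1}{6}\right)\right) = \left(-6\right) \frac{17}{2} = -51$)
$b \left(m + c\right) = - 51 \left(-88 + 89\right) = \left(-51\right) 1 = -51$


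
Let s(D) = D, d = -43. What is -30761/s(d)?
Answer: 30761/43 ≈ 715.37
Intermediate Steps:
-30761/s(d) = -30761/(-43) = -30761*(-1/43) = 30761/43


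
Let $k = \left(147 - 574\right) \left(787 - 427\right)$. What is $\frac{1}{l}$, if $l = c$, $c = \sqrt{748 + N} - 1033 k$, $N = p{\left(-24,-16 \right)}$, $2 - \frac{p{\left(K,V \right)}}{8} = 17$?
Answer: $\frac{39698190}{6303785157104243} - \frac{\sqrt{157}}{12607570314208486} \approx 6.2975 \cdot 10^{-9}$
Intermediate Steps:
$p{\left(K,V \right)} = -120$ ($p{\left(K,V \right)} = 16 - 136 = -120$)
$N = -120$
$k = -153720$ ($k = \left(-427\right) 360 = -153720$)
$c = 158792760 + 2 \sqrt{157}$ ($c = \sqrt{748 - 120} - -158792760 = \sqrt{628} + 158792760 = 2 \sqrt{157} + 158792760 = 158792760 + 2 \sqrt{157} \approx 1.5879 \cdot 10^{8}$)
$l = 158792760 + 2 \sqrt{157} \approx 1.5879 \cdot 10^{8}$
$\frac{1}{l} = \frac{1}{158792760 + 2 \sqrt{157}}$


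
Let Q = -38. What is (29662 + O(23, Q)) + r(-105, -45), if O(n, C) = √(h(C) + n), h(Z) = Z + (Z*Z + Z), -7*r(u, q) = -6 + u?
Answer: 207745/7 + √1391 ≈ 29715.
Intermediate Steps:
r(u, q) = 6/7 - u/7 (r(u, q) = -(-6 + u)/7 = 6/7 - u/7)
h(Z) = Z² + 2*Z (h(Z) = Z + (Z² + Z) = Z + (Z + Z²) = Z² + 2*Z)
O(n, C) = √(n + C*(2 + C)) (O(n, C) = √(C*(2 + C) + n) = √(n + C*(2 + C)))
(29662 + O(23, Q)) + r(-105, -45) = (29662 + √(23 - 38*(2 - 38))) + (6/7 - ⅐*(-105)) = (29662 + √(23 - 38*(-36))) + (6/7 + 15) = (29662 + √(23 + 1368)) + 111/7 = (29662 + √1391) + 111/7 = 207745/7 + √1391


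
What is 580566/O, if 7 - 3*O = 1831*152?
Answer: -1741698/278305 ≈ -6.2582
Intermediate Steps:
O = -278305/3 (O = 7/3 - 1831*152/3 = 7/3 - 1/3*278312 = 7/3 - 278312/3 = -278305/3 ≈ -92768.)
580566/O = 580566/(-278305/3) = 580566*(-3/278305) = -1741698/278305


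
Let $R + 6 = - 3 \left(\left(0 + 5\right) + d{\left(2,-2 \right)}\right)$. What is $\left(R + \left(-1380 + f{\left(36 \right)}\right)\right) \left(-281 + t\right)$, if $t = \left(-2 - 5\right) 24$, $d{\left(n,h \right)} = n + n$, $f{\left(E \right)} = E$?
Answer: $618273$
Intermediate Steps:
$d{\left(n,h \right)} = 2 n$
$t = -168$ ($t = \left(-7\right) 24 = -168$)
$R = -33$ ($R = -6 - 3 \left(\left(0 + 5\right) + 2 \cdot 2\right) = -6 - 3 \left(5 + 4\right) = -6 - 27 = -33$)
$\left(R + \left(-1380 + f{\left(36 \right)}\right)\right) \left(-281 + t\right) = \left(-33 + \left(-1380 + 36\right)\right) \left(-281 - 168\right) = \left(-33 - 1344\right) \left(-449\right) = \left(-1377\right) \left(-449\right) = 618273$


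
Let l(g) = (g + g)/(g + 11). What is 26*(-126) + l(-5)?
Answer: -9833/3 ≈ -3277.7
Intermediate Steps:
l(g) = 2*g/(11 + g) (l(g) = (2*g)/(11 + g) = 2*g/(11 + g))
26*(-126) + l(-5) = 26*(-126) + 2*(-5)/(11 - 5) = -3276 + 2*(-5)/6 = -3276 + 2*(-5)*(⅙) = -3276 - 5/3 = -9833/3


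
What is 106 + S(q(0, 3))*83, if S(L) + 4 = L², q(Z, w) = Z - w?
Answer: 521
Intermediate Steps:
S(L) = -4 + L²
106 + S(q(0, 3))*83 = 106 + (-4 + (0 - 1*3)²)*83 = 106 + (-4 + (0 - 3)²)*83 = 106 + (-4 + (-3)²)*83 = 106 + (-4 + 9)*83 = 106 + 5*83 = 106 + 415 = 521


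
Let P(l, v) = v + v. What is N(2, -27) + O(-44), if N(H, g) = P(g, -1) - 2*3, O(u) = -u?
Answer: 36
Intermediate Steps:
P(l, v) = 2*v
N(H, g) = -8 (N(H, g) = 2*(-1) - 2*3 = -2 - 6 = -8)
N(2, -27) + O(-44) = -8 - 1*(-44) = -8 + 44 = 36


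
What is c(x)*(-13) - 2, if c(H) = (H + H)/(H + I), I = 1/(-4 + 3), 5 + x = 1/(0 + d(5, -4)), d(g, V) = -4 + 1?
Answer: -454/19 ≈ -23.895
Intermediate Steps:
d(g, V) = -3
x = -16/3 (x = -5 + 1/(0 - 3) = -5 + 1/(-3) = -5 - ⅓ = -16/3 ≈ -5.3333)
I = -1 (I = 1/(-1) = -1)
c(H) = 2*H/(-1 + H) (c(H) = (H + H)/(H - 1) = (2*H)/(-1 + H) = 2*H/(-1 + H))
c(x)*(-13) - 2 = (2*(-16/3)/(-1 - 16/3))*(-13) - 2 = (2*(-16/3)/(-19/3))*(-13) - 2 = (2*(-16/3)*(-3/19))*(-13) - 2 = (32/19)*(-13) - 2 = -416/19 - 2 = -454/19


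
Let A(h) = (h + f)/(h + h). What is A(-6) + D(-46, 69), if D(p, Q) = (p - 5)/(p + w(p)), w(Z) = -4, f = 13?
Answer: 131/300 ≈ 0.43667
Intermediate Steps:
A(h) = (13 + h)/(2*h) (A(h) = (h + 13)/(h + h) = (13 + h)/((2*h)) = (13 + h)*(1/(2*h)) = (13 + h)/(2*h))
D(p, Q) = (-5 + p)/(-4 + p) (D(p, Q) = (p - 5)/(p - 4) = (-5 + p)/(-4 + p))
A(-6) + D(-46, 69) = (½)*(13 - 6)/(-6) + (-5 - 46)/(-4 - 46) = (½)*(-⅙)*7 - 51/(-50) = -7/12 - 1/50*(-51) = -7/12 + 51/50 = 131/300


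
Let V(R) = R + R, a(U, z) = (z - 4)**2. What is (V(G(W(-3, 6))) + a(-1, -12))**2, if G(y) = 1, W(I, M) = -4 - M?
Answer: 66564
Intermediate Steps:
a(U, z) = (-4 + z)**2
V(R) = 2*R
(V(G(W(-3, 6))) + a(-1, -12))**2 = (2*1 + (-4 - 12)**2)**2 = (2 + (-16)**2)**2 = (2 + 256)**2 = 258**2 = 66564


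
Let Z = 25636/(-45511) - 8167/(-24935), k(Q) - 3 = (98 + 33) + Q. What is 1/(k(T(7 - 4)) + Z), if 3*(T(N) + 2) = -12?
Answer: 1134816785/144989003157 ≈ 0.0078269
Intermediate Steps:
T(N) = -6 (T(N) = -2 + (⅓)*(-12) = -2 - 4 = -6)
k(Q) = 134 + Q (k(Q) = 3 + ((98 + 33) + Q) = 3 + (131 + Q) = 134 + Q)
Z = -267545323/1134816785 (Z = 25636*(-1/45511) - 8167*(-1/24935) = -25636/45511 + 8167/24935 = -267545323/1134816785 ≈ -0.23576)
1/(k(T(7 - 4)) + Z) = 1/((134 - 6) - 267545323/1134816785) = 1/(128 - 267545323/1134816785) = 1/(144989003157/1134816785) = 1134816785/144989003157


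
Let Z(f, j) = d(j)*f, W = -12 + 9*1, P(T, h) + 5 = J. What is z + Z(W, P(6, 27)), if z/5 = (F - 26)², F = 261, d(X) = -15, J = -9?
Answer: 276170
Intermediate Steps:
P(T, h) = -14 (P(T, h) = -5 - 9 = -14)
W = -3 (W = -12 + 9 = -3)
Z(f, j) = -15*f
z = 276125 (z = 5*(261 - 26)² = 5*235² = 5*55225 = 276125)
z + Z(W, P(6, 27)) = 276125 - 15*(-3) = 276125 + 45 = 276170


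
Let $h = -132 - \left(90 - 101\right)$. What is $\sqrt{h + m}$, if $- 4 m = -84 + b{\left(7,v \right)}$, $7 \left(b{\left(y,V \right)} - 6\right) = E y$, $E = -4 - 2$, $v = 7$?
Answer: $10 i \approx 10.0 i$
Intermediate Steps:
$E = -6$
$b{\left(y,V \right)} = 6 - \frac{6 y}{7}$ ($b{\left(y,V \right)} = 6 + \frac{\left(-6\right) y}{7} = 6 - \frac{6 y}{7}$)
$m = 21$ ($m = - \frac{-84 + \left(6 - 6\right)}{4} = - \frac{-84 + 0}{4} = \left(- \frac{1}{4}\right) \left(-84\right) = 21$)
$h = -121$ ($h = -132 - -11 = -132 + 11 = -121$)
$\sqrt{h + m} = \sqrt{-121 + 21} = \sqrt{-100} = 10 i$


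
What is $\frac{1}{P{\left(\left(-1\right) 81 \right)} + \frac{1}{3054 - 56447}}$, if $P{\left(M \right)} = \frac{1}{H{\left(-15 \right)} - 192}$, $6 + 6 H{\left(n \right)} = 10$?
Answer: $- \frac{30647582}{160753} \approx -190.65$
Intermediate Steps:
$H{\left(n \right)} = \frac{2}{3}$ ($H{\left(n \right)} = -1 + \frac{1}{6} \cdot 10 = -1 + \frac{5}{3} = \frac{2}{3}$)
$P{\left(M \right)} = - \frac{3}{574}$ ($P{\left(M \right)} = \frac{1}{\frac{2}{3} - 192} = \frac{1}{- \frac{574}{3}} = - \frac{3}{574}$)
$\frac{1}{P{\left(\left(-1\right) 81 \right)} + \frac{1}{3054 - 56447}} = \frac{1}{- \frac{3}{574} + \frac{1}{3054 - 56447}} = \frac{1}{- \frac{3}{574} + \frac{1}{-53393}} = \frac{1}{- \frac{3}{574} - \frac{1}{53393}} = \frac{1}{- \frac{160753}{30647582}} = - \frac{30647582}{160753}$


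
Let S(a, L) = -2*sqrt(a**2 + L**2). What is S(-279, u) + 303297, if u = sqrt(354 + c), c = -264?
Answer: 303297 - 6*sqrt(8659) ≈ 3.0274e+5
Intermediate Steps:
u = 3*sqrt(10) (u = sqrt(354 - 264) = sqrt(90) = 3*sqrt(10) ≈ 9.4868)
S(a, L) = -2*sqrt(L**2 + a**2)
S(-279, u) + 303297 = -2*sqrt((3*sqrt(10))**2 + (-279)**2) + 303297 = -2*sqrt(90 + 77841) + 303297 = -6*sqrt(8659) + 303297 = 303297 - 6*sqrt(8659)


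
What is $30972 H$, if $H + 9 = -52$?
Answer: $-1889292$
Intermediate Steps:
$H = -61$ ($H = -9 - 52 = -61$)
$30972 H = 30972 \left(-61\right) = -1889292$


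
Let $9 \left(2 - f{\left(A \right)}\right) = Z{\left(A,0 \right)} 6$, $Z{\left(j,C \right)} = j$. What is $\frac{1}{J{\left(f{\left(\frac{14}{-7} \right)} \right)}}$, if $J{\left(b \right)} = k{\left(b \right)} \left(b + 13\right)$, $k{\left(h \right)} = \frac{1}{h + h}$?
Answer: $\frac{20}{49} \approx 0.40816$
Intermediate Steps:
$k{\left(h \right)} = \frac{1}{2 h}$
$f{\left(A \right)} = 2 - \frac{2 A}{3}$ ($f{\left(A \right)} = 2 - \frac{A 6}{9} = 2 - \frac{6 A}{9} = 2 - \frac{2 A}{3}$)
$J{\left(b \right)} = \frac{13 + b}{2 b}$ ($J{\left(b \right)} = \frac{1}{2 b} \left(b + 13\right) = \frac{1}{2 b} \left(13 + b\right) = \frac{13 + b}{2 b}$)
$\frac{1}{J{\left(f{\left(\frac{14}{-7} \right)} \right)}} = \frac{1}{\frac{1}{2} \frac{1}{2 - \frac{2 \frac{14}{-7}}{3}} \left(13 + \left(2 - \frac{2 \frac{14}{-7}}{3}\right)\right)} = \frac{1}{\frac{1}{2} \frac{1}{2 - \frac{2 \cdot 14 \left(- \frac{1}{7}\right)}{3}} \left(13 + \left(2 - \frac{2 \cdot 14 \left(- \frac{1}{7}\right)}{3}\right)\right)} = \frac{1}{\frac{1}{2} \frac{1}{2 - - \frac{4}{3}} \left(13 + \left(2 - - \frac{4}{3}\right)\right)} = \frac{1}{\frac{1}{2} \frac{1}{2 + \frac{4}{3}} \left(13 + \left(2 + \frac{4}{3}\right)\right)} = \frac{1}{\frac{1}{2} \frac{1}{\frac{10}{3}} \left(13 + \frac{10}{3}\right)} = \frac{1}{\frac{1}{2} \cdot \frac{3}{10} \cdot \frac{49}{3}} = \frac{1}{\frac{49}{20}} = \frac{20}{49}$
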